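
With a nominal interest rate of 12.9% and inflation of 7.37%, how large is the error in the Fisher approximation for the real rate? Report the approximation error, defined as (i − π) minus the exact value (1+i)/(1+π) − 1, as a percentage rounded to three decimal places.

0.380%

Approximate: r ≈ 12.900% − 7.370% = 5.5300%
Exact: (1 + 0.1290)/(1 + 0.0737) − 1 = 5.1504%
Error = 5.5300% − 5.1504% = 0.3796% → 0.380%.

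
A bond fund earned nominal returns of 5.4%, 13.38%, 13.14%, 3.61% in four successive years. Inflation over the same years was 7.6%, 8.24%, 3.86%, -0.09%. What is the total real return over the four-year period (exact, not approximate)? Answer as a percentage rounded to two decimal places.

Compound the nominal returns: 1.0540 × 1.1338 × 1.1314 × 1.0361 = 1.400861.
Compound inflation: 1.0760 × 1.0824 × 1.0386 × 0.9991 = 1.208530.
Deflate: 1.400861 / 1.208530 = 1.159145.
Total real return = 1.159145 − 1 → 15.91%.

15.91%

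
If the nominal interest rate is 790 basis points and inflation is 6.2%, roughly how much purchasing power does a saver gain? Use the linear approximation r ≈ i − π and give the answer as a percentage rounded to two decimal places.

1.70%

r ≈ i − π = 7.9% − 6.2% = 1.70%.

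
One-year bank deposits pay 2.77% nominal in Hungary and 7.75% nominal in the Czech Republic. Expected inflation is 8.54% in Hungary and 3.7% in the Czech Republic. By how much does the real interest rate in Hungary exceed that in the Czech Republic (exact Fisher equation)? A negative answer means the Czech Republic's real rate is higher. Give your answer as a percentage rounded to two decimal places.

-9.22%

Hungary: (1 + 0.0277)/(1 + 0.0854) − 1 = -5.3160%
The Czech Republic: (1 + 0.0775)/(1 + 0.0370) − 1 = 3.9055%
Differential = -5.3160% − 3.9055% = -9.2215% → -9.22%.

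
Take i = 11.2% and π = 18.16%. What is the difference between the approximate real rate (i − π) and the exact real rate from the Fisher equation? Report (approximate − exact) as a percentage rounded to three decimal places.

Approximate: r ≈ 11.200% − 18.160% = -6.9600%
Exact: (1 + 0.1120)/(1 + 0.1816) − 1 = -5.8903%
Error = -6.9600% − (-5.8903%) = -1.0697% → -1.070%.

-1.070%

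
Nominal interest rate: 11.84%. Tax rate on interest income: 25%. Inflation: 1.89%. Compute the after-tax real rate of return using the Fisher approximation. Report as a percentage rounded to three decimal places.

After-tax nominal return = 11.84% × (1 − 0.25) = 8.8800%.
r ≈ 8.8800% − 1.89% → 6.990%.

6.990%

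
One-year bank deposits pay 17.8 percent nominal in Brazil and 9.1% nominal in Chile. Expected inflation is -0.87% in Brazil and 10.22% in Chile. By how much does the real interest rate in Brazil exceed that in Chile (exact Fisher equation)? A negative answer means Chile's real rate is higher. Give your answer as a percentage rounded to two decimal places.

19.85%

Brazil: (1 + 0.1780)/(1 − 0.0087) − 1 = 18.8339%
Chile: (1 + 0.0910)/(1 + 0.1022) − 1 = -1.0161%
Differential = 18.8339% − (-1.0161%) = 19.8500% → 19.85%.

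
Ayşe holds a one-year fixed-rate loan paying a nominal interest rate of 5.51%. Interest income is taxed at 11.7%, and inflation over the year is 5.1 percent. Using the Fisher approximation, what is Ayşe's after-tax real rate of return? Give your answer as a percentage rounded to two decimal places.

After-tax nominal return = 5.51% × (1 − 0.117) = 4.86533%.
r ≈ 4.86533% − 5.1% → -0.23%.

-0.23%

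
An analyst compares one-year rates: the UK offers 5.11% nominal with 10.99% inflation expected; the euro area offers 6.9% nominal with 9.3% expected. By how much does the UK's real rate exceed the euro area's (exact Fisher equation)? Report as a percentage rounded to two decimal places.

-3.10%

The UK: (1 + 0.0511)/(1 + 0.1099) − 1 = -5.2978%
The euro area: (1 + 0.0690)/(1 + 0.0930) − 1 = -2.1958%
Differential = -5.2978% − (-2.1958%) = -3.1020% → -3.10%.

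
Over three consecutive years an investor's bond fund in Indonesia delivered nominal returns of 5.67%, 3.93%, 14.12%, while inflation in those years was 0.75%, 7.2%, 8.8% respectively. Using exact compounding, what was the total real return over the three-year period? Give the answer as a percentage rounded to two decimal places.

Compound the nominal returns: 1.0567 × 1.0393 × 1.1412 = 1.253298.
Compound inflation: 1.0075 × 1.0720 × 1.0880 = 1.175084.
Deflate: 1.253298 / 1.175084 = 1.066561.
Total real return = 1.066561 − 1 → 6.66%.

6.66%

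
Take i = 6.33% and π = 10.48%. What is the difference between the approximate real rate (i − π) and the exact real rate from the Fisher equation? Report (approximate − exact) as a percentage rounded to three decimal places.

-0.394%

Approximate: r ≈ 6.330% − 10.480% = -4.1500%
Exact: (1 + 0.0633)/(1 + 0.1048) − 1 = -3.7563%
Error = -4.1500% − (-3.7563%) = -0.3937% → -0.394%.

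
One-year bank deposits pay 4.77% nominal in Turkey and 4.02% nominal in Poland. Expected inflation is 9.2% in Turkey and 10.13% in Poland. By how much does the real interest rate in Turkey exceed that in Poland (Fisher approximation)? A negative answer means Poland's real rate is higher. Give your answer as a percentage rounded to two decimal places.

Turkey: 4.77% − 9.2% = -4.430%
Poland: 4.02% − 10.13% = -6.110%
Differential = 1.680% → 1.68%.

1.68%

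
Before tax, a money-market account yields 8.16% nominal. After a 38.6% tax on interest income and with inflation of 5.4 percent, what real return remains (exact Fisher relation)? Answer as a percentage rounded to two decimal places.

After-tax nominal return = 8.16% × (1 − 0.386) = 5.01024%.
1 + r = 1.0501024 / 1.05400 = 0.996302
After-tax real rate = 0.996302 − 1 → -0.37%.

-0.37%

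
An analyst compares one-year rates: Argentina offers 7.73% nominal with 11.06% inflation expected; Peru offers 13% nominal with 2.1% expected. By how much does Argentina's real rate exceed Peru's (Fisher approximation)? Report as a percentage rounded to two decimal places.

-14.23%

Argentina: 7.73% − 11.06% = -3.330%
Peru: 13% − 2.1% = 10.900%
Differential = -14.230% → -14.23%.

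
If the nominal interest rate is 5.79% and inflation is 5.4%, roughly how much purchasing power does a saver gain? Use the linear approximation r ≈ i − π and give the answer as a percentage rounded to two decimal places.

r ≈ i − π = 5.79% − 5.4% = 0.39%.

0.39%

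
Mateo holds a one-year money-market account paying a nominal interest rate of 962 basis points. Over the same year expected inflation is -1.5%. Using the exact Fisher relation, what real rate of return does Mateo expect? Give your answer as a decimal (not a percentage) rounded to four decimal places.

0.1129

1 + r = 1.09620 / 0.98500 = 1.112893
r = 1.112893 − 1 = 11.2893%, i.e. 0.1129.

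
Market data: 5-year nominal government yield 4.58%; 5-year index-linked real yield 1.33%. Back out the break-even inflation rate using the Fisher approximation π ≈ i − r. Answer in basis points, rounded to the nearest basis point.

π ≈ i − r = 4.58% − 1.33% → 325 basis points.

325 basis points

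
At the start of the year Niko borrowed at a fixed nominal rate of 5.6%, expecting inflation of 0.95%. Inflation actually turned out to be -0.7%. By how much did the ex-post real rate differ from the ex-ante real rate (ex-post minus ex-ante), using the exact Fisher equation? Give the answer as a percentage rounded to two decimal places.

1.74%

Ex-ante: (1 + 0.0560)/(1 + 0.0095) − 1 = 4.6062%
Ex-post: (1 + 0.0560)/(1 − 0.0070) − 1 = 6.3444%
Difference (ex-post − ex-ante) = 1.7382% → 1.74%.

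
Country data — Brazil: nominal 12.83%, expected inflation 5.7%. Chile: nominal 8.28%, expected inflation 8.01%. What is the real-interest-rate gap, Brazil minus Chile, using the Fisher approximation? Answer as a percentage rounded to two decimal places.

6.86%

Brazil: 12.83% − 5.7% = 7.130%
Chile: 8.28% − 8.01% = 0.270%
Differential = 6.860% → 6.86%.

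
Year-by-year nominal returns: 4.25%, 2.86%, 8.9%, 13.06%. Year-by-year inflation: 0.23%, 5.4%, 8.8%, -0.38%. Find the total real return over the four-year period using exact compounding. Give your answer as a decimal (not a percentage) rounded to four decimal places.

0.1530

Nominal growth factor = 1.0425 × 1.0286 × 1.0890 × 1.1306 = 1.320260
Price-level growth factor = 1.0023 × 1.0540 × 1.0880 × 0.9962 = 1.145022
Real growth factor = 1.320260 / 1.145022 = 1.153043
Total real return = 1.153043 − 1 → 0.1530.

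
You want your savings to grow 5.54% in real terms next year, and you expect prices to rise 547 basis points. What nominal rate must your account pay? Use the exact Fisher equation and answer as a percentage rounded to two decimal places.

(1 + i) = (1 + r)(1 + π) = 1.05540 × 1.05470 = 1.11313038
i = 1.11313038 − 1, so the required nominal rate is 11.31%.

11.31%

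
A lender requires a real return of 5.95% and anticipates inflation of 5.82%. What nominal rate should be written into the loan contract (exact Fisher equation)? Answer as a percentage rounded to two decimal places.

(1 + i) = (1 + r)(1 + π) = 1.05950 × 1.05820 = 1.1211629
i = 1.1211629 − 1, so the required nominal rate is 12.12%.

12.12%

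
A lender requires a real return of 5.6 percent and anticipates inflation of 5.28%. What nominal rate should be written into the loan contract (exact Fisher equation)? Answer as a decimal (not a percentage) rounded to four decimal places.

0.1118

(1 + i) = (1 + r)(1 + π) = 1.05600 × 1.05280 = 1.1117568
i = 1.1117568 − 1, so the required nominal rate is 0.1118.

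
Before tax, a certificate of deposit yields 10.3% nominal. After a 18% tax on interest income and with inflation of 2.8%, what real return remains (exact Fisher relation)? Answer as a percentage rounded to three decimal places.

After-tax nominal return = 10.3% × (1 − 0.18) = 8.4460%.
1 + r = 1.08446 / 1.02800 = 1.054922
After-tax real rate = 1.054922 − 1 → 5.492%.

5.492%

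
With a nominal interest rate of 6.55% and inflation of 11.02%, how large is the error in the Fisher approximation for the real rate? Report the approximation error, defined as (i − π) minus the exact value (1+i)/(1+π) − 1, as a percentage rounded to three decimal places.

Approximate: r ≈ 6.550% − 11.020% = -4.4700%
Exact: (1 + 0.0655)/(1 + 0.1102) − 1 = -4.0263%
Error = -4.4700% − (-4.0263%) = -0.4437% → -0.444%.

-0.444%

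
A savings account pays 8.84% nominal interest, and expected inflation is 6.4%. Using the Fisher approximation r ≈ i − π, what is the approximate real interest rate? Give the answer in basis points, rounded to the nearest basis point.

r ≈ i − π = 8.84% − 6.4% = 244 basis points.

244 basis points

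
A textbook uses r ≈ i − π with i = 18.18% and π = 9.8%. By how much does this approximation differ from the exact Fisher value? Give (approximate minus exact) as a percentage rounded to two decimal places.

Approximate: r ≈ 18.180% − 9.800% = 8.3800%
Exact: (1 + 0.1818)/(1 + 0.0980) − 1 = 7.6321%
Error = 8.3800% − 7.6321% = 0.7479% → 0.75%.

0.75%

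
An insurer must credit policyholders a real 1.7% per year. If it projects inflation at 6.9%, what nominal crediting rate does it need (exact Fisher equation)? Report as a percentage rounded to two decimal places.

8.72%

(1 + i) = (1 + r)(1 + π) = 1.01700 × 1.06900 = 1.087173
i = 1.087173 − 1, so the required nominal rate is 8.72%.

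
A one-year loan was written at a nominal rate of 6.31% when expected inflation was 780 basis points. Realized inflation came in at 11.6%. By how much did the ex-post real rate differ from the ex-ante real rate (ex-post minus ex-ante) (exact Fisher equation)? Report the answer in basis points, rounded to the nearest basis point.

Ex-ante: (1 + 0.0631)/(1 + 0.0780) − 1 = -1.3822%
Ex-post: (1 + 0.0631)/(1 + 0.1160) − 1 = -4.7401%
Difference (ex-post − ex-ante) = -3.3580% → -336 basis points.

-336 basis points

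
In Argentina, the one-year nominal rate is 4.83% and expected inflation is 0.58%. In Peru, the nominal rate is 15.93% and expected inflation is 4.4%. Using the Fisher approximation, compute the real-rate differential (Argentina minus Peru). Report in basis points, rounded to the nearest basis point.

Argentina: 4.83% − 0.58% = 4.250%
Peru: 15.93% − 4.4% = 11.530%
Differential = -7.280% → -728 basis points.

-728 basis points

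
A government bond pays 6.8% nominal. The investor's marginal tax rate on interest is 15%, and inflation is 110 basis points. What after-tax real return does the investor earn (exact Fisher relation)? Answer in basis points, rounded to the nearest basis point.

463 basis points

After-tax nominal return = 6.8% × (1 − 0.15) = 5.7800%.
1 + r = 1.05780 / 1.01100 = 1.046291
After-tax real rate = 1.046291 − 1 → 463 basis points.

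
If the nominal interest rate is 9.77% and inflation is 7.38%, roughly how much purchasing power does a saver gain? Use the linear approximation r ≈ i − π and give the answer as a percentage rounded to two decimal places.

2.39%

r ≈ i − π = 9.77% − 7.38% = 2.39%.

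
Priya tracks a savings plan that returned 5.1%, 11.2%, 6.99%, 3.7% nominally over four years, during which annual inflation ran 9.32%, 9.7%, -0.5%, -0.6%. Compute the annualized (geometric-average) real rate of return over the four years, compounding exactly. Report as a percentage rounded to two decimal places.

2.25%

Compound the nominal returns: 1.0510 × 1.1120 × 1.0699 × 1.0370 = 1.29666995.
Compound inflation: 1.0932 × 1.0970 × 0.9950 × 0.9940 = 1.18608473.
Deflate: 1.29666995 / 1.18608473 = 1.09323551.
Annualized real rate = 1.09323551^(1/4) − 1 = 2.2536% → 2.25%.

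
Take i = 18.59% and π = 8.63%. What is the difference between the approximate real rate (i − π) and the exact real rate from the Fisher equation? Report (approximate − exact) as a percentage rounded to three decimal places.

Approximate: r ≈ 18.590% − 8.630% = 9.9600%
Exact: (1 + 0.1859)/(1 + 0.0863) − 1 = 9.1687%
Error = 9.9600% − 9.1687% = 0.7913% → 0.791%.

0.791%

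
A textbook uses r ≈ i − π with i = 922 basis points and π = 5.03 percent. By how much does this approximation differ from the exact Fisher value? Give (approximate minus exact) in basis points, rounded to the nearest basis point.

Approximate: r ≈ 9.220% − 5.030% = 4.1900%
Exact: (1 + 0.0922)/(1 + 0.0503) − 1 = 3.9893%
Error = 4.1900% − 3.9893% = 0.2007% → 20 basis points.

20 basis points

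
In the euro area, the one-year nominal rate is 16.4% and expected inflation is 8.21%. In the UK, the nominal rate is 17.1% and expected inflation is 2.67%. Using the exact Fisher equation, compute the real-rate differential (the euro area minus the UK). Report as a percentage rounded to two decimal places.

-6.49%

The euro area: (1 + 0.1640)/(1 + 0.0821) − 1 = 7.5686%
The UK: (1 + 0.1710)/(1 + 0.0267) − 1 = 14.0547%
Differential = 7.5686% − 14.0547% = -6.4861% → -6.49%.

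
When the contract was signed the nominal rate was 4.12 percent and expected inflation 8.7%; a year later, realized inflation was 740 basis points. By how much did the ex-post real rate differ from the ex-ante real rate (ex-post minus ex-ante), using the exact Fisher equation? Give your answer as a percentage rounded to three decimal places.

1.159%

Ex-ante: (1 + 0.0412)/(1 + 0.0870) − 1 = -4.2134%
Ex-post: (1 + 0.0412)/(1 + 0.0740) − 1 = -3.0540%
Difference (ex-post − ex-ante) = 1.1594% → 1.159%.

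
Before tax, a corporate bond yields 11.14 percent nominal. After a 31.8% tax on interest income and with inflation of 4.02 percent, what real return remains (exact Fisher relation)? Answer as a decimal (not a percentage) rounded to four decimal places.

After-tax nominal return = 11.14% × (1 − 0.318) = 7.59748%.
1 + r = 1.0759748 / 1.04020 = 1.034392
After-tax real rate = 1.034392 − 1 → 0.0344.

0.0344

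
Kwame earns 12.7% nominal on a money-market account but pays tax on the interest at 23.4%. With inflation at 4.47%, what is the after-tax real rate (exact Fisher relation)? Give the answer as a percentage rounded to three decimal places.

5.033%

After-tax nominal return = 12.7% × (1 − 0.234) = 9.7282%.
1 + r = 1.097282 / 1.04470 = 1.050332
After-tax real rate = 1.050332 − 1 → 5.033%.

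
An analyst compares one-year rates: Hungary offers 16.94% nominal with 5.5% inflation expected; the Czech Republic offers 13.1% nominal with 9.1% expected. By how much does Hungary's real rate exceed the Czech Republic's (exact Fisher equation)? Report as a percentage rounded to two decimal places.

Hungary: (1 + 0.1694)/(1 + 0.0550) − 1 = 10.8436%
The Czech Republic: (1 + 0.1310)/(1 + 0.0910) − 1 = 3.6664%
Differential = 10.8436% − 3.6664% = 7.1772% → 7.18%.

7.18%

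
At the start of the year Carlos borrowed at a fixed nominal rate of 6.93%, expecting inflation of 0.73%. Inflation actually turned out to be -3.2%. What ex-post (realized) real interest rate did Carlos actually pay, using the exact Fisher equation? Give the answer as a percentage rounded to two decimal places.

Ex-post: (1 + 0.0693)/(1 − 0.0320) − 1 = 10.4649%
So the realized real rate is 10.46%.

10.46%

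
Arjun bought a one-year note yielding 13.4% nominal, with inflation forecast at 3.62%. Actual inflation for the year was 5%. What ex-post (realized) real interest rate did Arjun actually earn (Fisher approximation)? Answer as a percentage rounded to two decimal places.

Ex-post: 13.4% − 5% = 8.400%
So the realized real rate is 8.40%.

8.40%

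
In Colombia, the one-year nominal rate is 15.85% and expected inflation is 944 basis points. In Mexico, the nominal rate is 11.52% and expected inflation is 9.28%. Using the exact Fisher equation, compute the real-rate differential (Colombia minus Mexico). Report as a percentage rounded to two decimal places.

3.81%

Colombia: (1 + 0.1585)/(1 + 0.0944) − 1 = 5.8571%
Mexico: (1 + 0.1152)/(1 + 0.0928) − 1 = 2.0498%
Differential = 5.8571% − 2.0498% = 3.8073% → 3.81%.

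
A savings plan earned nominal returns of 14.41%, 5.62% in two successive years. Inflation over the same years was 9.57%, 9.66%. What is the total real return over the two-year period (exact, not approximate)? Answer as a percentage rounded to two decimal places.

0.57%

Nominal growth factor = 1.1441 × 1.0562 = 1.208398
Price-level growth factor = 1.0957 × 1.0966 = 1.201545
Real growth factor = 1.208398 / 1.201545 = 1.005704
Total real return = 1.005704 − 1 → 0.57%.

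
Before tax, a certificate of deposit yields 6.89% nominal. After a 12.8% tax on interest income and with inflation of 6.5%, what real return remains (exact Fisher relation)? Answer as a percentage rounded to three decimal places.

After-tax nominal return = 6.89% × (1 − 0.128) = 6.00808%.
1 + r = 1.0600808 / 1.06500 = 0.995381
After-tax real rate = 0.995381 − 1 → -0.462%.

-0.462%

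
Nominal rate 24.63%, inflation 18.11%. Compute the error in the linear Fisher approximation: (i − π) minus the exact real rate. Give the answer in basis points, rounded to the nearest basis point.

100 basis points

Approximate: r ≈ 24.630% − 18.110% = 6.5200%
Exact: (1 + 0.2463)/(1 + 0.1811) − 1 = 5.5203%
Error = 6.5200% − 5.5203% = 0.9997% → 100 basis points.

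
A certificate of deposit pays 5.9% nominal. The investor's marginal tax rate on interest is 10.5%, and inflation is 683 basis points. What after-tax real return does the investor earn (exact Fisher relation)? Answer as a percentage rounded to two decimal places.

-1.45%

After-tax nominal return = 5.9% × (1 − 0.105) = 5.2805%.
1 + r = 1.052805 / 1.06830 = 0.985496
After-tax real rate = 0.985496 − 1 → -1.45%.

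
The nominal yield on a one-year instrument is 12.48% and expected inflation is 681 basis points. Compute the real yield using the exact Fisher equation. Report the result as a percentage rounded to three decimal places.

By the Fisher equation, 1 + r = (1 + i)/(1 + π).
1 + r = 1.12480 / 1.06810 = 1.0530849
r = 1.0530849 − 1 = 5.30849%, i.e. 5.308%.

5.308%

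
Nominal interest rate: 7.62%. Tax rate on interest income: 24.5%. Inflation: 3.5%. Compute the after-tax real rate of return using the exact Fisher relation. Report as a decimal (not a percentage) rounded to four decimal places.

0.0218

After-tax nominal return = 7.62% × (1 − 0.245) = 5.7531%.
1 + r = 1.057531 / 1.03500 = 1.021769
After-tax real rate = 1.021769 − 1 → 0.0218.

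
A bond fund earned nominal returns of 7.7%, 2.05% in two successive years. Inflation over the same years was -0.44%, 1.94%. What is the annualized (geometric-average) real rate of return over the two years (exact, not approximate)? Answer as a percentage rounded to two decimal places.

4.06%

Nominal growth factor = 1.0770 × 1.0205 = 1.09907850
Price-level growth factor = 0.9956 × 1.0194 = 1.01491464
Real growth factor = 1.09907850 / 1.01491464 = 1.08292703
Annualized real rate = 1.08292703^(1/2) − 1 = 4.0638% → 4.06%.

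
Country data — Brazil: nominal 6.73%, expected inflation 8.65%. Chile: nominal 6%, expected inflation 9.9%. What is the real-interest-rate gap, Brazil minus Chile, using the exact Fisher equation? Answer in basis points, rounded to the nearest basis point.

178 basis points

Brazil: (1 + 0.0673)/(1 + 0.0865) − 1 = -1.7671%
Chile: (1 + 0.0600)/(1 + 0.0990) − 1 = -3.5487%
Differential = -1.7671% − (-3.5487%) = 1.7815% → 178 basis points.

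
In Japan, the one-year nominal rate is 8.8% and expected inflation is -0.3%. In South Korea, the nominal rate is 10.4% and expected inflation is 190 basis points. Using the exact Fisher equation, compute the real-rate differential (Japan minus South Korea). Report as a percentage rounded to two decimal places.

Japan: (1 + 0.0880)/(1 − 0.0030) − 1 = 9.1274%
South Korea: (1 + 0.1040)/(1 + 0.0190) − 1 = 8.3415%
Differential = 9.1274% − 8.3415% = 0.7859% → 0.79%.

0.79%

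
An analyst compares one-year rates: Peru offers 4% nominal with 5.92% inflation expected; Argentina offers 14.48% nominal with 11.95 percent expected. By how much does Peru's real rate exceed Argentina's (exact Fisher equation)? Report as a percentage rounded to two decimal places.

Peru: (1 + 0.0400)/(1 + 0.0592) − 1 = -1.8127%
Argentina: (1 + 0.1448)/(1 + 0.1195) − 1 = 2.2599%
Differential = -1.8127% − 2.2599% = -4.0726% → -4.07%.

-4.07%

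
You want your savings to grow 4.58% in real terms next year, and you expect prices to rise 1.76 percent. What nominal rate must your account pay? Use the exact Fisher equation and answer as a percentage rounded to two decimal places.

6.42%

(1 + i) = (1 + r)(1 + π) = 1.04580 × 1.01760 = 1.06420608
i = 1.06420608 − 1, so the required nominal rate is 6.42%.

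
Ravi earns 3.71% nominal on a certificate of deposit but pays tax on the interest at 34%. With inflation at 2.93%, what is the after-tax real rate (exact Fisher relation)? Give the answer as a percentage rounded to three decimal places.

-0.468%

After-tax nominal return = 3.71% × (1 − 0.34) = 2.4486%.
1 + r = 1.024486 / 1.02930 = 0.995323
After-tax real rate = 0.995323 − 1 → -0.468%.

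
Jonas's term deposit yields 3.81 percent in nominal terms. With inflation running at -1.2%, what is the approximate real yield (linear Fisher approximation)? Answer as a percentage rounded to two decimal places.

r ≈ i − π = 3.81% − (-1.2%) = 5.01%.

5.01%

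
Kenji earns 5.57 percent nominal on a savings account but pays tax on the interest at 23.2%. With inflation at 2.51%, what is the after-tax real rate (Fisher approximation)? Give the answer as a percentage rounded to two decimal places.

After-tax nominal return = 5.57% × (1 − 0.232) = 4.27776%.
r ≈ 4.27776% − 2.51% → 1.77%.

1.77%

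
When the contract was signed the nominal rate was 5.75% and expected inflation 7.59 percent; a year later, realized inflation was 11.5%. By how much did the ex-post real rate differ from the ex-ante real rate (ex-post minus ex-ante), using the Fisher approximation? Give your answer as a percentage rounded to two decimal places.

-3.91%

Ex-ante: 5.75% − 7.59% = -1.840%
Ex-post: 5.75% − 11.5% = -5.750%
Difference (ex-post − ex-ante) = -3.9100% → -3.91%.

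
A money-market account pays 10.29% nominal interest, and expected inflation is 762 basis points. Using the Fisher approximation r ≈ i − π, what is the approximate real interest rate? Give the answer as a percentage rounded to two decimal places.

2.67%

r ≈ i − π = 10.29% − 7.62% = 2.67%.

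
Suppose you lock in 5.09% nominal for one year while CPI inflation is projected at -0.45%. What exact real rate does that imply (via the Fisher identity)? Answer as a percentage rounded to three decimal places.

5.565%

By the Fisher identity, 1 + r = (1 + i)/(1 + π).
1 + r = 1.05090 / 0.99550 = 1.055650
r = 1.055650 − 1 = 5.5650%, i.e. 5.565%.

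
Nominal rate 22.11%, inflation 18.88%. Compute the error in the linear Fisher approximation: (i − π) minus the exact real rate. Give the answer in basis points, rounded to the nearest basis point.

51 basis points

Approximate: r ≈ 22.110% − 18.880% = 3.2300%
Exact: (1 + 0.2211)/(1 + 0.1888) − 1 = 2.7170%
Error = 3.2300% − 2.7170% = 0.5130% → 51 basis points.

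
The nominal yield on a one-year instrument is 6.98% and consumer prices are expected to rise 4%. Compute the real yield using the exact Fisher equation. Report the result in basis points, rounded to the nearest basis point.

287 basis points

By the Fisher equation, 1 + r = (1 + i)/(1 + π).
1 + r = 1.06980 / 1.04000 = 1.028654
r = 1.028654 − 1 = 2.8654%, i.e. 287 basis points.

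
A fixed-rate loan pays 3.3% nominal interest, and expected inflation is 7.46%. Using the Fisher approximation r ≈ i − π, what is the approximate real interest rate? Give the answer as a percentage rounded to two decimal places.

-4.16%

r ≈ i − π = 3.3% − 7.46% = -4.16%.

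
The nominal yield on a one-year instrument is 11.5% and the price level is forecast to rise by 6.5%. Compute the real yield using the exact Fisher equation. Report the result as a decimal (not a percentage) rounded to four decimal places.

1 + r = 1.11500 / 1.06500 = 1.046948
r = 1.046948 − 1 = 4.6948%, i.e. 0.0469.

0.0469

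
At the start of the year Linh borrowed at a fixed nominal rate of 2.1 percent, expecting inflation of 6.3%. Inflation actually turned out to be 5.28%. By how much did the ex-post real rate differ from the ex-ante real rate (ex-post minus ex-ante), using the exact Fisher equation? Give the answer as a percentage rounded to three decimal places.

Ex-ante: (1 + 0.0210)/(1 + 0.0630) − 1 = -3.9511%
Ex-post: (1 + 0.0210)/(1 + 0.0528) − 1 = -3.0205%
Difference (ex-post − ex-ante) = 0.9306% → 0.931%.

0.931%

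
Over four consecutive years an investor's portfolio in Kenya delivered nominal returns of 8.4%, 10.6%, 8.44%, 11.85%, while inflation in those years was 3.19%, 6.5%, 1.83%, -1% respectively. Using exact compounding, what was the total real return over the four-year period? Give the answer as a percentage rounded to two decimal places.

Nominal growth factor = 1.0840 × 1.1060 × 1.0844 × 1.1185 = 1.454152
Price-level growth factor = 1.0319 × 1.0650 × 1.0183 × 0.9900 = 1.107894
Real growth factor = 1.454152 / 1.107894 = 1.312538
Total real return = 1.312538 − 1 → 31.25%.

31.25%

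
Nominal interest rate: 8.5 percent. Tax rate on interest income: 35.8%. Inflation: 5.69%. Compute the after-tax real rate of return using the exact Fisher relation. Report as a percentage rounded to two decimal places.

-0.22%

After-tax nominal return = 8.5% × (1 − 0.358) = 5.4570%.
1 + r = 1.05457 / 1.05690 = 0.997795
After-tax real rate = 0.997795 − 1 → -0.22%.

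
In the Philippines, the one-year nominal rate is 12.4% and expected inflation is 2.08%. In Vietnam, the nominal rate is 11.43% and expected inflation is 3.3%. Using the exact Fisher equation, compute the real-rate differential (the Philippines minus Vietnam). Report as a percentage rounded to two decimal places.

The Philippines: (1 + 0.1240)/(1 + 0.0208) − 1 = 10.1097%
Vietnam: (1 + 0.1143)/(1 + 0.0330) − 1 = 7.8703%
Differential = 10.1097% − 7.8703% = 2.2394% → 2.24%.

2.24%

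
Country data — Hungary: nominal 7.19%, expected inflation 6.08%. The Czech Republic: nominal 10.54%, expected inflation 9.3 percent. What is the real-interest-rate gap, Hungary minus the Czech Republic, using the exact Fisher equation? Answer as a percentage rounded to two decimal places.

-0.09%

Hungary: (1 + 0.0719)/(1 + 0.0608) − 1 = 1.0464%
The Czech Republic: (1 + 0.1054)/(1 + 0.0930) − 1 = 1.1345%
Differential = 1.0464% − 1.1345% = -0.0881% → -0.09%.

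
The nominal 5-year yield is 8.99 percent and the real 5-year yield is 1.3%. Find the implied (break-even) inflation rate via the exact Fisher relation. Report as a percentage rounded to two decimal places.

7.59%

(1 + π) = (1 + i)/(1 + r) = 1.08990 / 1.01300 = 1.075913
Break-even inflation = 1.075913 − 1 → 7.59%.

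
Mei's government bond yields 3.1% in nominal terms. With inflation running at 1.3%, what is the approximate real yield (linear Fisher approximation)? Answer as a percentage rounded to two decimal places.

1.80%

r ≈ i − π = 3.1% − 1.3% = 1.80%.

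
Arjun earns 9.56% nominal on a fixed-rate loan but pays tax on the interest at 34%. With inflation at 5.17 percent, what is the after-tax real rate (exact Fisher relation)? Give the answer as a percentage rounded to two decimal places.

1.08%

After-tax nominal return = 9.56% × (1 − 0.34) = 6.3096%.
1 + r = 1.063096 / 1.05170 = 1.010836
After-tax real rate = 1.010836 − 1 → 1.08%.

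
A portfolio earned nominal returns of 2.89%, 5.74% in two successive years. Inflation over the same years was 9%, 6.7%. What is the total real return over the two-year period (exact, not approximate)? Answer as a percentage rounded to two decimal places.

-6.45%

Nominal growth factor = 1.0289 × 1.0574 = 1.087959
Price-level growth factor = 1.0900 × 1.0670 = 1.163030
Real growth factor = 1.087959 / 1.163030 = 0.935452
Total real return = 0.935452 − 1 → -6.45%.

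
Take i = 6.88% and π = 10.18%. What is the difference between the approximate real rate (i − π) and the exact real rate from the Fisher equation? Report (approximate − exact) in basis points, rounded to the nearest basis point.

Approximate: r ≈ 6.880% − 10.180% = -3.3000%
Exact: (1 + 0.0688)/(1 + 0.1018) − 1 = -2.9951%
Error = -3.3000% − (-2.9951%) = -0.3049% → -30 basis points.

-30 basis points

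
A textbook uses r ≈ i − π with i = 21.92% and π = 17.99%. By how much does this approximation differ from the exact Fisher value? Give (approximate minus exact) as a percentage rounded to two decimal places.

0.60%

Approximate: r ≈ 21.920% − 17.990% = 3.9300%
Exact: (1 + 0.2192)/(1 + 0.1799) − 1 = 3.3308%
Error = 3.9300% − 3.3308% = 0.5992% → 0.60%.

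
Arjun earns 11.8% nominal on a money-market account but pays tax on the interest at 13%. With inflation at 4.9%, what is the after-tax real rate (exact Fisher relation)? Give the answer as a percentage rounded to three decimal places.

After-tax nominal return = 11.8% × (1 − 0.13) = 10.2660%.
1 + r = 1.10266 / 1.04900 = 1.051153
After-tax real rate = 1.051153 − 1 → 5.115%.

5.115%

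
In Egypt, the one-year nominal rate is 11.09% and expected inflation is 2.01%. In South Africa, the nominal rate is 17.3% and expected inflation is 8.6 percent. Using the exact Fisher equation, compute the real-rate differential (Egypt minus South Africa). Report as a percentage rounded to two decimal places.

0.89%

Egypt: (1 + 0.1109)/(1 + 0.0201) − 1 = 8.9011%
South Africa: (1 + 0.1730)/(1 + 0.0860) − 1 = 8.0110%
Differential = 8.9011% − 8.0110% = 0.8900% → 0.89%.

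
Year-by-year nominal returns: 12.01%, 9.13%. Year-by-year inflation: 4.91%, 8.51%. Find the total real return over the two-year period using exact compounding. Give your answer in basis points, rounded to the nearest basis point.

Nominal growth factor = 1.1201 × 1.0913 = 1.222365
Price-level growth factor = 1.0491 × 1.0851 = 1.138378
Real growth factor = 1.222365 / 1.138378 = 1.073778
Total real return = 1.073778 − 1 → 738 basis points.

738 basis points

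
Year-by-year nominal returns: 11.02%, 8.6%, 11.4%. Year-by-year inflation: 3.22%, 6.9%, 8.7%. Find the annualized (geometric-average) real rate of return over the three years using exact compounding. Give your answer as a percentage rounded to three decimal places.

Compound the nominal returns: 1.1102 × 1.0860 × 1.1140 = 1.34312440.
Compound inflation: 1.0322 × 1.0690 × 1.0870 = 1.19941950.
Deflate: 1.34312440 / 1.19941950 = 1.11981205.
Annualized real rate = 1.11981205^(1/3) − 1 = 3.8441% → 3.844%.

3.844%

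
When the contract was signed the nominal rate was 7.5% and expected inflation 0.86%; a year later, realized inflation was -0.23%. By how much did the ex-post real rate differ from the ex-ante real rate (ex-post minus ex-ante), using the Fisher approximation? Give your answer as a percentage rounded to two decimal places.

Ex-ante: 7.5% − 0.86% = 6.640%
Ex-post: 7.5% − (-0.23%) = 7.730%
Difference (ex-post − ex-ante) = 1.0900% → 1.09%.

1.09%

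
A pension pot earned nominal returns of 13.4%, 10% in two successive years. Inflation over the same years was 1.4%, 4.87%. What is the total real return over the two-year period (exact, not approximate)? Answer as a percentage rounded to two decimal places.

17.30%

Nominal growth factor = 1.1340 × 1.1000 = 1.24740000
Price-level growth factor = 1.0140 × 1.0487 = 1.06338180
Real growth factor = 1.24740000 / 1.06338180 = 1.17304998
Total real return = 1.17304998 − 1 → 17.30%.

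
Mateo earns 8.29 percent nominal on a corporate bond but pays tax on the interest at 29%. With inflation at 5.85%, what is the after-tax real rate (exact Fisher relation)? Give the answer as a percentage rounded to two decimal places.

After-tax nominal return = 8.29% × (1 − 0.29) = 5.8859%.
1 + r = 1.058859 / 1.05850 = 1.000339
After-tax real rate = 1.000339 − 1 → 0.03%.

0.03%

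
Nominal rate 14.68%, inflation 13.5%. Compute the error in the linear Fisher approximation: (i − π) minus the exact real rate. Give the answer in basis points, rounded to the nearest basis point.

Approximate: r ≈ 14.680% − 13.500% = 1.1800%
Exact: (1 + 0.1468)/(1 + 0.1350) − 1 = 1.0396%
Error = 1.1800% − 1.0396% = 0.1404% → 14 basis points.

14 basis points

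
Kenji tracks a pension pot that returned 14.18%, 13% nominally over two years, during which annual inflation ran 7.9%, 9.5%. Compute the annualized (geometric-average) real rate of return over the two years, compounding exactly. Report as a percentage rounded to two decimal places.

4.50%

Nominal growth factor = 1.1418 × 1.1300 = 1.29023400
Price-level growth factor = 1.0790 × 1.0950 = 1.18150500
Real growth factor = 1.29023400 / 1.18150500 = 1.09202585
Annualized real rate = 1.09202585^(1/2) − 1 = 4.5000% → 4.50%.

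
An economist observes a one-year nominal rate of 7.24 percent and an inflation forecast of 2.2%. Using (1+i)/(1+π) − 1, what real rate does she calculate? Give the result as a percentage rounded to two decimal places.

By the Fisher equation, 1 + r = (1 + i)/(1 + π).
1 + r = 1.07240 / 1.02200 = 1.049315
r = 1.049315 − 1 = 4.9315%, i.e. 4.93%.

4.93%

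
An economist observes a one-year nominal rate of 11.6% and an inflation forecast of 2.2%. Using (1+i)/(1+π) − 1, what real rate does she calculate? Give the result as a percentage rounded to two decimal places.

By the Fisher equation, 1 + r = (1 + i)/(1 + π).
1 + r = 1.11600 / 1.02200 = 1.091977
r = 1.091977 − 1 = 9.1977%, i.e. 9.20%.

9.20%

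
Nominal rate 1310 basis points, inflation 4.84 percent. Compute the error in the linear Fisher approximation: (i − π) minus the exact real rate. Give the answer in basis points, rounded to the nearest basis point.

38 basis points

Approximate: r ≈ 13.100% − 4.840% = 8.2600%
Exact: (1 + 0.1310)/(1 + 0.0484) − 1 = 7.8787%
Error = 8.2600% − 7.8787% = 0.3813% → 38 basis points.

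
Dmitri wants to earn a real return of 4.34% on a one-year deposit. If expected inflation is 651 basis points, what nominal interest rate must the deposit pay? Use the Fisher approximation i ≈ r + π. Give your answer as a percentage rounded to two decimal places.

10.85%

i ≈ r + π = 4.34% + 6.51% = 10.85%.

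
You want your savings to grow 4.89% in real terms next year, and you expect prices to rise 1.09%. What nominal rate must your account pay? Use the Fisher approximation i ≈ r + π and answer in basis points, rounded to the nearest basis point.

i ≈ r + π = 4.89% + 1.09% = 598 basis points.

598 basis points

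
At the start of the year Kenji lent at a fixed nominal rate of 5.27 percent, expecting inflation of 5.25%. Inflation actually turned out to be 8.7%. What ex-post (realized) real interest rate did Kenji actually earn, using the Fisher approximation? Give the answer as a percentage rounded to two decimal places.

-3.43%

Ex-post: 5.27% − 8.7% = -3.430%
So the realized real rate is -3.43%.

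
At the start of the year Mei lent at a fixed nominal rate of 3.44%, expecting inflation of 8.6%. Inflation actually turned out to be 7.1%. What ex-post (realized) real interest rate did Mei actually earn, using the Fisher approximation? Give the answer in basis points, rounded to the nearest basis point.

-366 basis points

Ex-post: 3.44% − 7.1% = -3.660%
So the realized real rate is -366 basis points.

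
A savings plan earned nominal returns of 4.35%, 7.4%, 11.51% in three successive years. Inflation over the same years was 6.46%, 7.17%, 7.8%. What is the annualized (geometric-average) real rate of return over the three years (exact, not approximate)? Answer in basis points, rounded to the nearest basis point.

53 basis points

Nominal growth factor = 1.0435 × 1.0740 × 1.1151 = 1.24971376
Price-level growth factor = 1.0646 × 1.0717 × 1.0780 = 1.22992450
Real growth factor = 1.24971376 / 1.22992450 = 1.01608981
Annualized real rate = 1.01608981^(1/3) − 1 = 0.5335% → 53 basis points.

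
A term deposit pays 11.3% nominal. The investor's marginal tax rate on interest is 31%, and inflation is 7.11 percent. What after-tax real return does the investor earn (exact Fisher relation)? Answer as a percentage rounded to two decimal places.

0.64%

After-tax nominal return = 11.3% × (1 − 0.31) = 7.7970%.
1 + r = 1.07797 / 1.07110 = 1.006414
After-tax real rate = 1.006414 − 1 → 0.64%.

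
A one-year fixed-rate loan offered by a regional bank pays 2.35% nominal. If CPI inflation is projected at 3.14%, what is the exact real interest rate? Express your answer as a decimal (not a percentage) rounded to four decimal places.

By the Fisher relation, 1 + r = (1 + i)/(1 + π).
1 + r = 1.02350 / 1.03140 = 0.992341
r = 0.992341 − 1 = -0.7659%, i.e. -0.0077.

-0.0077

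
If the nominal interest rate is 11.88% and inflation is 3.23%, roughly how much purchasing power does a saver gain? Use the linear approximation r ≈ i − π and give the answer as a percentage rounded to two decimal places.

8.65%

r ≈ i − π = 11.88% − 3.23% = 8.65%.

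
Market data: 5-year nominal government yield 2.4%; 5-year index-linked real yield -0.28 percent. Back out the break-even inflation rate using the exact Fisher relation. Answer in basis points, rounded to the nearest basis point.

(1 + π) = (1 + i)/(1 + r) = 1.02400 / 0.99720 = 1.026875
Break-even inflation = 1.026875 − 1 → 269 basis points.

269 basis points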